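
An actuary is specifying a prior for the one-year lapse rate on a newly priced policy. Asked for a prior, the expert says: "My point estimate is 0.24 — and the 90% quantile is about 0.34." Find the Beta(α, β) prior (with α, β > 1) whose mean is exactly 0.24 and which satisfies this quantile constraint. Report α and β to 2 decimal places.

With mean 0.24 fixed, write α = 0.24s, β = 0.76s where s = α+β.
Need P(θ < 0.34) = 0.9 under Beta(0.24s, 0.76s). Normal approximation: (q−m)/√(m(1−m)/s) ≈ z_{0.9} = 1.28, so s ≈ 0.24·0.76·(1.28)²/(0.34−0.24)² = 30.0.
At s = 30.0: P(θ<0.34) ≈ 0.895. Adjusting to match 0.9 gives s ≈ 31.51.
So α = 0.24·31.51 ≈ 7.56, β = 0.76·31.51 ≈ 23.95.

α ≈ 7.56, β ≈ 23.95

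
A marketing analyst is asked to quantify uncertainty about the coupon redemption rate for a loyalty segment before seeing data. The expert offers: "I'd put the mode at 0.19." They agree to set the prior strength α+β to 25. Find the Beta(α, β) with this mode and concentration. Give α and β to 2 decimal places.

α = 5.37, β = 19.63

For α,β > 1 the Beta mode is (α−1)/(α+β−2). With α+β = 25, the mode is (α−1)/23.
Set (α−1)/23 = 0.19 → α = 1 + 0.19·23 = 5.37.
β = 25 − α = 19.63.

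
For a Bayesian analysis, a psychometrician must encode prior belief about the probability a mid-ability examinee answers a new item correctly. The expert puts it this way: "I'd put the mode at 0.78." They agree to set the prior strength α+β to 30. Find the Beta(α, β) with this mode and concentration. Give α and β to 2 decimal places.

For α,β > 1 the Beta mode is (α−1)/(α+β−2). With α+β = 30, the mode is (α−1)/28.
Set (α−1)/28 = 0.78 → α = 1 + 0.78·28 = 22.84.
β = 30 − α = 7.16.

α = 22.84, β = 7.16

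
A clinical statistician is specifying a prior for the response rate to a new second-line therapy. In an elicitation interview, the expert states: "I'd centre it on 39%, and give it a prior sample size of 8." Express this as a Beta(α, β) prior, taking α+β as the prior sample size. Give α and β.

α = 3.12, β = 4.88

Under the effective-sample-size interpretation, Beta(α, β) has prior mean α/(α+β) and prior sample size α+β.
So α+β = 8 and α/(α+β) = 0.39, giving α = 0.39·8 = 3.12 and β = 8 − 3.12 = 4.88.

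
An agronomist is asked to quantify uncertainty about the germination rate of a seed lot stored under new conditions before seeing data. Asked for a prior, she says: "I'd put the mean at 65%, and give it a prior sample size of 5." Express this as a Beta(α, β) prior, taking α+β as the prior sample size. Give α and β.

α = 3.25, β = 1.75

Under the effective-sample-size interpretation, Beta(α, β) has prior mean α/(α+β) and prior sample size α+β.
So α+β = 5 and α/(α+β) = 0.65, giving α = 0.65·5 = 3.25 and β = 5 − 3.25 = 1.75.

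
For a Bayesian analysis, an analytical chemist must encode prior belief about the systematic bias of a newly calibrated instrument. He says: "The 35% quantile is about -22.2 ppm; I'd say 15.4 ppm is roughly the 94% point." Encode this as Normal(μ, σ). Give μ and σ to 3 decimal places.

The p-quantile of Normal(μ,σ) is μ + z_p·σ, with z_{0.35} = -0.3853 and z_{0.94} = 1.555.
Eliminate σ: μ = (z₂·x₁ − z₁·x₂)/(z₂ − z₁) = (1.555·-22.2 − (-0.3853)·15.4)/1.94 = -14.732.
Then σ = (x₂ − x₁)/(z₂ − z₁) = (15.4 − -22.2)/1.94 = 19.381.

μ = -14.732, σ = 19.381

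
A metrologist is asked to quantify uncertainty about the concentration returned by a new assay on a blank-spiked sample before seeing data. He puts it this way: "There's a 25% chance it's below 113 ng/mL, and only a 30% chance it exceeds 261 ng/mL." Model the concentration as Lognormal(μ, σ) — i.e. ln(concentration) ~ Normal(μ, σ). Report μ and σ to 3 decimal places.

If T ~ Lognormal(μ,σ) then ln T ~ Normal(μ,σ), so the p-quantile of ln T is μ + z_p·σ.
ln(113) = 4.727 and ln(261) = 5.565; z_{0.25} = -0.6745, z_{0.7} = 0.5244.
σ = (5.565 − 4.727)/(0.5244 − (-0.6745)) = 0.698.
μ = 4.727 − (-0.6745)·0.698 = 5.198.

μ ≈ 5.198, σ ≈ 0.698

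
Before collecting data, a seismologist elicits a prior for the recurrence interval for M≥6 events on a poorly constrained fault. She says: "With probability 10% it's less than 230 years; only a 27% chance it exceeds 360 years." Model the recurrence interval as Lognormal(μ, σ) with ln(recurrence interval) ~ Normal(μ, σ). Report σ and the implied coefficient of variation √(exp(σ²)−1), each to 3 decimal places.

If T ~ Lognormal(μ,σ) then ln T ~ Normal(μ,σ), so the p-quantile of ln T is μ + z_p·σ.
ln(230) = 5.438 and ln(360) = 5.886; z_{0.1} = -1.282, z_{0.73} = 0.6128.
σ = (5.886 − 5.438)/(0.6128 − (-1.282)) = 0.237.
μ = 5.438 − (-1.282)·0.237 = 5.741.
CV = √(exp(σ²)−1) = √(exp(0.0559)−1) = 0.240.

σ ≈ 0.237, CV ≈ 0.240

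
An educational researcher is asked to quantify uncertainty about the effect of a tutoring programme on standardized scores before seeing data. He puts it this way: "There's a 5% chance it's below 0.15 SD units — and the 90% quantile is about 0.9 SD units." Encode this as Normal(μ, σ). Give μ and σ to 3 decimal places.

μ = 0.572, σ = 0.256

The p-quantile of Normal(μ,σ) is μ + z_p·σ, with z_{0.05} = -1.645 and z_{0.9} = 1.282.
Eliminate σ: μ = (z₂·x₁ − z₁·x₂)/(z₂ − z₁) = (1.282·0.15 − (-1.645)·0.9)/2.926 = 0.572.
Then σ = (x₂ − x₁)/(z₂ − z₁) = (0.9 − 0.15)/2.926 = 0.256.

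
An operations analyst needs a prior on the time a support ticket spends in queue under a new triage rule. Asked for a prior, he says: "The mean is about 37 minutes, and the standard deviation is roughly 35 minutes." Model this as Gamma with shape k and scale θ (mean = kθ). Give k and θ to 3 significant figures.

For Gamma(k, scale θ): mean = kθ, variance = kθ², so CV = 1/√k.
CV = SD/mean = 35/37 = 0.9459, hence k = 1/CV² = 1.12.
Then θ = mean/k = 37/1.12 = 33.1.

k ≈ 1.12, θ ≈ 33.1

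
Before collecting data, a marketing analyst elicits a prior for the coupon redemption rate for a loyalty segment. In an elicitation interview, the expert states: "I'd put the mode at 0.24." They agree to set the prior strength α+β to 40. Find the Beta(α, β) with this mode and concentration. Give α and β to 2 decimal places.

α = 10.12, β = 29.88

For α,β > 1 the Beta mode is (α−1)/(α+β−2). With α+β = 40, the mode is (α−1)/38.
Set (α−1)/38 = 0.24 → α = 1 + 0.24·38 = 10.12.
β = 40 − α = 29.88.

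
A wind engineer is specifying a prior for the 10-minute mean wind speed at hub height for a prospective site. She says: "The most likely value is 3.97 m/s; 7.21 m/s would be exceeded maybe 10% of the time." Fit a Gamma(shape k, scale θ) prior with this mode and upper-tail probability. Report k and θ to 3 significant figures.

k ≈ 6.35, θ ≈ 0.742

Gamma(k,θ) with k>1 has mode (k−1)θ, so θ = 3.97/(k−1).
Need P(X < 7.21) = 0.9 with θ tied to k this way. Start at k = 2, θ = 3.97: P(X<7.21) ≈ 0.542.
Too low — raise k to concentrate. Iterating converges to k ≈ 6.35.
Then θ = 3.97/(6.35−1) ≈ 0.742.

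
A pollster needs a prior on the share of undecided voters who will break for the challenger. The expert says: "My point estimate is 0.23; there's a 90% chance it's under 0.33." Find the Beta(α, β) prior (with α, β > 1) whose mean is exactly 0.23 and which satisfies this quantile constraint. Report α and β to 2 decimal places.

With mean 0.23 fixed, write α = 0.23s, β = 0.77s where s = α+β.
Need P(θ < 0.33) = 0.9 under Beta(0.23s, 0.77s). Normal approximation: (q−m)/√(m(1−m)/s) ≈ z_{0.9} = 1.28, so s ≈ 0.23·0.77·(1.28)²/(0.33−0.23)² = 29.1.
At s = 29.1: P(θ<0.33) ≈ 0.895. Adjusting to match 0.9 gives s ≈ 30.68.
So α = 0.23·30.68 ≈ 7.06, β = 0.77·30.68 ≈ 23.62.

α ≈ 7.06, β ≈ 23.62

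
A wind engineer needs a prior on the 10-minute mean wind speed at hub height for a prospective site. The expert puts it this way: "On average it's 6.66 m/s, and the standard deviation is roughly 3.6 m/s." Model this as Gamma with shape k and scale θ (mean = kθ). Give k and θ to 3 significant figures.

k ≈ 3.42, θ ≈ 1.95

For Gamma(k, scale θ): mean = kθ, variance = kθ², so CV = 1/√k.
CV = SD/mean = 3.6/6.66 = 0.5405, hence k = 1/CV² = 3.42.
Then θ = mean/k = 6.66/3.42 = 1.95.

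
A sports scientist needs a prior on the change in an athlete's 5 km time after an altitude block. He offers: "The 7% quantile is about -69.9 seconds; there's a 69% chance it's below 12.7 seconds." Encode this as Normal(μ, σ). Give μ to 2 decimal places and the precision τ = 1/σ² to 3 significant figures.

For Normal(μ,σ), the p-quantile is μ + z_p·σ. Here z_{0.07} = -1.476, z_{0.69} = 0.4959.
So -69.9 = μ − 1.476σ and 12.7 = μ + 0.4959σ.
Subtracting: σ = (12.7 − -69.9)/(0.4959 − (-1.476)) = 41.89.
Then μ = -69.9 − (-1.476)·41.89 = -8.07.
Precision τ = 1/σ² = 1/41.89² = 0.00057.

μ = -8.07, τ = 0.00057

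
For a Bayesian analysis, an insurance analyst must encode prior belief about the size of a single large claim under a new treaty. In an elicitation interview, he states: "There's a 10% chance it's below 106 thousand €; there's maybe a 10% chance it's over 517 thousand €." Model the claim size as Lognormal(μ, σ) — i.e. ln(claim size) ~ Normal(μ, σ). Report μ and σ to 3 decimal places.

μ ≈ 5.456, σ ≈ 0.618

If T ~ Lognormal(μ,σ) then ln T ~ Normal(μ,σ), so the p-quantile of ln T is μ + z_p·σ.
ln(106) = 4.663 and ln(517) = 6.248; z_{0.1} = -1.282, z_{0.9} = 1.282.
σ = (6.248 − 4.663)/(1.282 − (-1.282)) = 0.618.
μ = 4.663 − (-1.282)·0.618 = 5.456.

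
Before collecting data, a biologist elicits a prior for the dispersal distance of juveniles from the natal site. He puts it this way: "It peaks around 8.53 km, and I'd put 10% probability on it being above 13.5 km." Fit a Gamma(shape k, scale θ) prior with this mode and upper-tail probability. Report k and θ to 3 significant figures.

k ≈ 9.9, θ ≈ 0.958

Gamma(k,θ) with k>1 has mode (k−1)θ, so θ = 8.53/(k−1).
Need P(X < 13.5) = 0.9 with θ tied to k this way. Start at k = 2, θ = 8.53: P(X<13.5) ≈ 0.469.
Too low — raise k to concentrate. Iterating converges to k ≈ 9.9.
Then θ = 8.53/(9.9−1) ≈ 0.958.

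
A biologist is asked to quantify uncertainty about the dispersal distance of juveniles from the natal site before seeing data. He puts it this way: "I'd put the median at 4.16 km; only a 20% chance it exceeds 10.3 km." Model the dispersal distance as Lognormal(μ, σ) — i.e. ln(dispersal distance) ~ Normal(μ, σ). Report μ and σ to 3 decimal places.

μ ≈ 1.426, σ ≈ 1.077

If T ~ Lognormal(μ,σ) then ln T ~ Normal(μ,σ), so the p-quantile of ln T is μ + z_p·σ.
ln(4.16) = 1.426 and ln(10.3) = 2.332; z_{0.5} = 0, z_{0.8} = 0.8416.
σ = (2.332 − 1.426)/(0.8416 − (0)) = 1.077.
μ = 1.426 − (0)·1.077 = 1.426.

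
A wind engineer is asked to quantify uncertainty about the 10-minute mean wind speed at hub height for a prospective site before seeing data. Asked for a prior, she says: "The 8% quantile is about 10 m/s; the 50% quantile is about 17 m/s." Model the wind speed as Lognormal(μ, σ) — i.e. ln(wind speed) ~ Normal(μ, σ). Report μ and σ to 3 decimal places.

μ ≈ 2.833, σ ≈ 0.378

If T ~ Lognormal(μ,σ) then ln T ~ Normal(μ,σ), so the p-quantile of ln T is μ + z_p·σ.
ln(10) = 2.303 and ln(17) = 2.833; z_{0.08} = -1.405, z_{0.5} = 0.
σ = (2.833 − 2.303)/(0 − (-1.405)) = 0.378.
μ = 2.303 − (-1.405)·0.378 = 2.833.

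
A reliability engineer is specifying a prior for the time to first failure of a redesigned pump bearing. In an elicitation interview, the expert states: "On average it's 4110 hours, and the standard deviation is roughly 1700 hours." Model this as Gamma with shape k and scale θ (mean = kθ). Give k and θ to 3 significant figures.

For Gamma(k, scale θ): mean = kθ, variance = kθ², so CV = 1/√k.
CV = SD/mean = 1700/4110 = 0.4136, hence k = 1/CV² = 5.85.
Then θ = mean/k = 4110/5.85 = 703.

k ≈ 5.85, θ ≈ 703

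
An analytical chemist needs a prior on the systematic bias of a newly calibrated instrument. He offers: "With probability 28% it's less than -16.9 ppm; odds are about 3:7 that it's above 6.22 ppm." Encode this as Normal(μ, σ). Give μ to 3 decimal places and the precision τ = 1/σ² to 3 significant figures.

The p-quantile of Normal(μ,σ) is μ + z_p·σ, with z_{0.28} = -0.5828 and z_{0.7} = 0.5244.
Eliminate σ: μ = (z₂·x₁ − z₁·x₂)/(z₂ − z₁) = (0.5244·-16.9 − (-0.5828)·6.22)/1.107 = -4.730.
Then σ = (x₂ − x₁)/(z₂ − z₁) = (6.22 − -16.9)/1.107 = 20.881.
Precision τ = 1/σ² = 1/20.88² = 0.00229.

μ = -4.730, τ = 0.00229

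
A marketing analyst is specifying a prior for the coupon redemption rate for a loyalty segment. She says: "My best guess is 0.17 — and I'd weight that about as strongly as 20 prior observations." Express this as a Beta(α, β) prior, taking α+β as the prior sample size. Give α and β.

α = 3.4, β = 16.6

Under the effective-sample-size interpretation, Beta(α, β) has prior mean α/(α+β) and prior sample size α+β.
So α+β = 20 and α/(α+β) = 0.17, giving α = 0.17·20 = 3.4 and β = 20 − 3.4 = 16.6.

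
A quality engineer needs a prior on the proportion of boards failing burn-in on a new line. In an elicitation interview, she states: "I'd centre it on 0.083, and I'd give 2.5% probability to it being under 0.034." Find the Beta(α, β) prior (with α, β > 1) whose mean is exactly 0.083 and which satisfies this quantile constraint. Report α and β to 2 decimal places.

With mean 0.083 fixed, write α = 0.083s, β = 0.917s where s = α+β.
Need P(θ < 0.034) = 0.025 under Beta(0.083s, 0.917s). Normal approximation: (q−m)/√(m(1−m)/s) ≈ z_{0.025} = -1.96, so s ≈ 0.083·0.917·(-1.96)²/(0.034−0.083)² = 121.8.
At s = 121.8: P(θ<0.034) ≈ 0.008. Adjusting to match 0.025 gives s ≈ 82.38.
So α = 0.083·82.38 ≈ 6.84, β = 0.917·82.38 ≈ 75.55.

α ≈ 6.84, β ≈ 75.55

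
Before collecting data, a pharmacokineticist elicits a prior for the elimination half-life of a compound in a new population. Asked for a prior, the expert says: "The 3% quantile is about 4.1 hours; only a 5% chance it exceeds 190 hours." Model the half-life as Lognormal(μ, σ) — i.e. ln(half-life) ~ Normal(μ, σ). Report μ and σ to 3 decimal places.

μ ≈ 3.457, σ ≈ 1.088

If T ~ Lognormal(μ,σ) then ln T ~ Normal(μ,σ), so the p-quantile of ln T is μ + z_p·σ.
ln(4.1) = 1.411 and ln(190) = 5.247; z_{0.03} = -1.881, z_{0.95} = 1.645.
σ = (5.247 − 1.411)/(1.645 − (-1.881)) = 1.088.
μ = 1.411 − (-1.881)·1.088 = 3.457.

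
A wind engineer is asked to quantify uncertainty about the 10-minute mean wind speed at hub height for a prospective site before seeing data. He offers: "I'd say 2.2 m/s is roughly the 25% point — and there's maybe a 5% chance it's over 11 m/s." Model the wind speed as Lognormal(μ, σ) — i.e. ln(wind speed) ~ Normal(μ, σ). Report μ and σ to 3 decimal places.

If T ~ Lognormal(μ,σ) then ln T ~ Normal(μ,σ), so the p-quantile of ln T is μ + z_p·σ.
ln(2.2) = 0.7885 and ln(11) = 2.398; z_{0.25} = -0.6745, z_{0.95} = 1.645.
σ = (2.398 − 0.7885)/(1.645 − (-0.6745)) = 0.694.
μ = 0.7885 − (-0.6745)·0.694 = 1.256.

μ ≈ 1.256, σ ≈ 0.694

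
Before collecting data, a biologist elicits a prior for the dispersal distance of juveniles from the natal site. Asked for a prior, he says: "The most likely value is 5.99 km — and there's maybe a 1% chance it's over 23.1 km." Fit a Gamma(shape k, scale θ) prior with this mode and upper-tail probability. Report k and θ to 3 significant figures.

Gamma(k,θ) with k>1 has mode (k−1)θ, so θ = 5.99/(k−1).
Need P(X < 23.1) = 0.99 with θ tied to k this way. Start at k = 2, θ = 5.99: P(X<23.1) ≈ 0.897.
Too low — raise k to concentrate. Iterating converges to k ≈ 3.32.
Then θ = 5.99/(3.32−1) ≈ 2.58.

k ≈ 3.32, θ ≈ 2.58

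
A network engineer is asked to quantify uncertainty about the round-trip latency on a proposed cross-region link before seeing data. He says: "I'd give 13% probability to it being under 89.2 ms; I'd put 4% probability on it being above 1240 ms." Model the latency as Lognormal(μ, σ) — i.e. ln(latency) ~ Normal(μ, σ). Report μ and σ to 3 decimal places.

If T ~ Lognormal(μ,σ) then ln T ~ Normal(μ,σ), so the p-quantile of ln T is μ + z_p·σ.
ln(89.2) = 4.491 and ln(1240) = 7.123; z_{0.13} = -1.126, z_{0.96} = 1.751.
σ = (7.123 − 4.491)/(1.751 − (-1.126)) = 0.915.
μ = 4.491 − (-1.126)·0.915 = 5.521.

μ ≈ 5.521, σ ≈ 0.915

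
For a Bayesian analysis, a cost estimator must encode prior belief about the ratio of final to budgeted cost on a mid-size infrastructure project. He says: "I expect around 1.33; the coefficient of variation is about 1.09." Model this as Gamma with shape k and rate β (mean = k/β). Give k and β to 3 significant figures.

k ≈ 0.842, β ≈ 0.633

For Gamma(k, rate β): mean = k/β, variance = k/β², so CV = 1/√k.
CV = 1.09, hence k = 1/CV² = 0.842.
Then β = k/mean = 0.842/1.33 = 0.633.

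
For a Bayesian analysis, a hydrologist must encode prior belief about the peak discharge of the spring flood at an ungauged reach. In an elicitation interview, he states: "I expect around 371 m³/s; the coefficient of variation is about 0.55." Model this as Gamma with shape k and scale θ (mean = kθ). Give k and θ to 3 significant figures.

k ≈ 3.31, θ ≈ 112

For Gamma(k, scale θ): mean = kθ, variance = kθ², so CV = 1/√k.
CV = 0.55, hence k = 1/CV² = 3.31.
Then θ = mean/k = 371/3.31 = 112.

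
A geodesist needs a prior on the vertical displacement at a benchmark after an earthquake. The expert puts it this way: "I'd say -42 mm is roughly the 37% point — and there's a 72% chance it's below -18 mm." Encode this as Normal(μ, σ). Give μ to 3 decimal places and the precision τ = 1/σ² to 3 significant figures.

The p-quantile of Normal(μ,σ) is μ + z_p·σ, with z_{0.37} = -0.3319 and z_{0.72} = 0.5828.
Eliminate σ: μ = (z₂·x₁ − z₁·x₂)/(z₂ − z₁) = (0.5828·-42 − (-0.3319)·-18)/0.9147 = -33.293.
Then σ = (x₂ − x₁)/(z₂ − z₁) = (-18 − -42)/0.9147 = 26.238.
Precision τ = 1/σ² = 1/26.24² = 0.00145.

μ = -33.293, τ = 0.00145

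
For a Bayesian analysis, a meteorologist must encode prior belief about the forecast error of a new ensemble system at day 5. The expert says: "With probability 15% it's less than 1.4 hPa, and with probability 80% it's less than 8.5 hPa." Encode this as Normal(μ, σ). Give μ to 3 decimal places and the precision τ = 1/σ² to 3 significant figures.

The p-quantile of Normal(μ,σ) is μ + z_p·σ, with z_{0.15} = -1.036 and z_{0.8} = 0.8416.
Eliminate σ: μ = (z₂·x₁ − z₁·x₂)/(z₂ − z₁) = (0.8416·1.4 − (-1.036)·8.5)/1.878 = 5.318.
Then σ = (x₂ − x₁)/(z₂ − z₁) = (8.5 − 1.4)/1.878 = 3.781.
Precision τ = 1/σ² = 1/3.781² = 0.07.

μ = 5.318, τ = 0.07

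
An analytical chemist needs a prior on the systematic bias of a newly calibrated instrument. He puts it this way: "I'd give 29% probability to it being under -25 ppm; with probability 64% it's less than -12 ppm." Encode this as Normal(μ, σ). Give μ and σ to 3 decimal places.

μ = -17.110, σ = 14.257

For Normal(μ,σ), the p-quantile is μ + z_p·σ. Here z_{0.29} = -0.5534, z_{0.64} = 0.3585.
So -25 = μ − 0.5534σ and -12 = μ + 0.3585σ.
Subtracting: σ = (-12 − -25)/(0.3585 − (-0.5534)) = 14.257.
Then μ = -25 − (-0.5534)·14.257 = -17.110.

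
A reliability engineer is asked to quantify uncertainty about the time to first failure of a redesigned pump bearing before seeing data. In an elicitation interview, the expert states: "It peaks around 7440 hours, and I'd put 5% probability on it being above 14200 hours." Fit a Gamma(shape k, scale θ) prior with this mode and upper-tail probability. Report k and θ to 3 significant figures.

Gamma(k,θ) with k>1 has mode (k−1)θ, so θ = 7440/(k−1).
Need P(X < 14200) = 0.95 with θ tied to k this way. Start at k = 2, θ = 7440: P(X<14200) ≈ 0.569.
Too low — raise k to concentrate. Iterating converges to k ≈ 7.65.
Then θ = 7440/(7.65−1) ≈ 1120.

k ≈ 7.65, θ ≈ 1120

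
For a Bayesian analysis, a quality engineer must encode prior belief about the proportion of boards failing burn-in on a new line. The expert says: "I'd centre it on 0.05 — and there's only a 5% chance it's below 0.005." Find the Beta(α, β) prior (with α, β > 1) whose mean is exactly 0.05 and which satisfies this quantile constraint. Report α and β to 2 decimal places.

With mean 0.05 fixed, write α = 0.05s, β = 0.95s where s = α+β.
Need P(θ < 0.005) = 0.05 under Beta(0.05s, 0.95s). Normal approximation: (q−m)/√(m(1−m)/s) ≈ z_{0.05} = -1.64, so s ≈ 0.05·0.95·(-1.64)²/(0.005−0.05)² = 63.5.
At s = 63.5: P(θ<0.005) ≈ 0.003. Adjusting to match 0.05 gives s ≈ 26.73.
So α = 0.05·26.73 ≈ 1.34, β = 0.95·26.73 ≈ 25.40.

α ≈ 1.34, β ≈ 25.40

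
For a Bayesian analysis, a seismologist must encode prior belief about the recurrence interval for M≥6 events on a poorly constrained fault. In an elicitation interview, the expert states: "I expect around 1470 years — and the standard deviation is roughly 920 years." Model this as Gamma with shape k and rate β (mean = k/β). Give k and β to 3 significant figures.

k ≈ 2.55, β ≈ 0.00174

For Gamma(k, rate β): mean = k/β, variance = k/β², so CV = 1/√k.
CV = SD/mean = 920/1470 = 0.6259, hence k = 1/CV² = 2.55.
Then β = k/mean = 2.55/1470 = 0.00174.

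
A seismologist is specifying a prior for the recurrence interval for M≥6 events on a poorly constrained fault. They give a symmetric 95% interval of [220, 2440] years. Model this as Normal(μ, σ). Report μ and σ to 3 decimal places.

A symmetric 95% interval runs μ ± z·σ with z = 1.96.
Half-width = 1110, so σ = 1110/1.96 = 566.337.
μ is the interval midpoint, 1330.000.

μ = 1330.000, σ = 566.337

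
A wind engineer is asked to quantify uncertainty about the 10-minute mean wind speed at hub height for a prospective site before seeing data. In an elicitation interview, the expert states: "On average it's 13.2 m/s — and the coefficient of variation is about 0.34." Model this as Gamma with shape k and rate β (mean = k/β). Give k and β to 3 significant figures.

For Gamma(k, rate β): mean = k/β, variance = k/β², so CV = 1/√k.
CV = 0.34, hence k = 1/CV² = 8.65.
Then β = k/mean = 8.65/13.2 = 0.655.

k ≈ 8.65, β ≈ 0.655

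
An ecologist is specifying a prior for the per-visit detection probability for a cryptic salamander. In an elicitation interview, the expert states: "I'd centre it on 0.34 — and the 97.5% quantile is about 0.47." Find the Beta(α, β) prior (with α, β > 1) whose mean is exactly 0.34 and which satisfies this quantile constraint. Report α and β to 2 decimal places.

With mean 0.34 fixed, write α = 0.34s, β = 0.66s where s = α+β.
Need P(θ < 0.47) = 0.975 under Beta(0.34s, 0.66s). Normal approximation: (q−m)/√(m(1−m)/s) ≈ z_{0.975} = 1.96, so s ≈ 0.34·0.66·(1.96)²/(0.47−0.34)² = 51.0.
At s = 51.0: P(θ<0.47) ≈ 0.971. Adjusting to match 0.975 gives s ≈ 54.17.
So α = 0.34·54.17 ≈ 18.42, β = 0.66·54.17 ≈ 35.75.

α ≈ 18.42, β ≈ 35.75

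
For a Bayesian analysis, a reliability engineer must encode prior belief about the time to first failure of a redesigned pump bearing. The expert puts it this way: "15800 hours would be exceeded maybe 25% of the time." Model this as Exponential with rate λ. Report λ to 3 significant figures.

P(T > 15800.0) = e^(−λ·15800.0) = 0.25, so λ = −ln(0.25)/15800.0 = 8.77e-05.

λ ≈ 8.77e-05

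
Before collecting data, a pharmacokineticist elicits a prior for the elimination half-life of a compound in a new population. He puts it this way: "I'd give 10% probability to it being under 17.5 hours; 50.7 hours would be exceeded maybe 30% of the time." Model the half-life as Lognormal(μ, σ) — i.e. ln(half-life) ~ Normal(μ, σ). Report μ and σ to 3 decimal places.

μ ≈ 3.617, σ ≈ 0.589

If T ~ Lognormal(μ,σ) then ln T ~ Normal(μ,σ), so the p-quantile of ln T is μ + z_p·σ.
ln(17.5) = 2.862 and ln(50.7) = 3.926; z_{0.1} = -1.282, z_{0.7} = 0.5244.
σ = (3.926 − 2.862)/(0.5244 − (-1.282)) = 0.589.
μ = 2.862 − (-1.282)·0.589 = 3.617.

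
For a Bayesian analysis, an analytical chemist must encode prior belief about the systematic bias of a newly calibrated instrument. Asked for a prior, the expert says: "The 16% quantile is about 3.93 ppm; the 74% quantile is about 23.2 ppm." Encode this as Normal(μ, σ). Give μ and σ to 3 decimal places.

The p-quantile of Normal(μ,σ) is μ + z_p·σ, with z_{0.16} = -0.9945 and z_{0.74} = 0.6433.
Eliminate σ: μ = (z₂·x₁ − z₁·x₂)/(z₂ − z₁) = (0.6433·3.93 − (-0.9945)·23.2)/1.638 = 15.631.
Then σ = (x₂ − x₁)/(z₂ − z₁) = (23.2 − 3.93)/1.638 = 11.766.

μ = 15.631, σ = 11.766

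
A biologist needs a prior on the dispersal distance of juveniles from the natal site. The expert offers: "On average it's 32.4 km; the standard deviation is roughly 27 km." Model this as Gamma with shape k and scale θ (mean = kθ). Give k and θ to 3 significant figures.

For Gamma(k, scale θ): mean = kθ, variance = kθ², so CV = 1/√k.
CV = SD/mean = 27/32.4 = 0.8333, hence k = 1/CV² = 1.44.
Then θ = mean/k = 32.4/1.44 = 22.5.

k ≈ 1.44, θ ≈ 22.5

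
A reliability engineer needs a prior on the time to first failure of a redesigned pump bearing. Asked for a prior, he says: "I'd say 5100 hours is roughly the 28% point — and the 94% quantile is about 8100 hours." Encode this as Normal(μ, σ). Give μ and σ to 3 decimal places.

μ = 5917.979, σ = 1403.433

The p-quantile of Normal(μ,σ) is μ + z_p·σ, with z_{0.28} = -0.5828 and z_{0.94} = 1.555.
Eliminate σ: μ = (z₂·x₁ − z₁·x₂)/(z₂ − z₁) = (1.555·5100 − (-0.5828)·8100)/2.138 = 5917.979.
Then σ = (x₂ − x₁)/(z₂ − z₁) = (8100 − 5100)/2.138 = 1403.433.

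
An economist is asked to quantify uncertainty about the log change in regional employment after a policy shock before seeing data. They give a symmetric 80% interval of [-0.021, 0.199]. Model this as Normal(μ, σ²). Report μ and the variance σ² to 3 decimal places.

μ = 0.089, σ² = 0.007

A symmetric 80% interval runs μ ± z·σ with z = 1.282.
Half-width = 0.11, so σ = 0.11/1.282 = 0.0858 and σ² = 0.007.
μ is the interval midpoint, 0.089.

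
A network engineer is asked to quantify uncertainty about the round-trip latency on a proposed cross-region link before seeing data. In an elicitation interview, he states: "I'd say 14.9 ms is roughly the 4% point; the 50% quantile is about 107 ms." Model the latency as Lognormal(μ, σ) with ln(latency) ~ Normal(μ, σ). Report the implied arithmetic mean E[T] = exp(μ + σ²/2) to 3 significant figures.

If T ~ Lognormal(μ,σ) then ln T ~ Normal(μ,σ), so the p-quantile of ln T is μ + z_p·σ.
ln(14.9) = 2.701 and ln(107) = 4.673; z_{0.04} = -1.751, z_{0.5} = 0.
σ = (4.673 − 2.701)/(0 − (-1.751)) = 1.126.
μ = 2.701 − (-1.751)·1.126 = 4.673.
E[T] = exp(μ + σ²/2) = exp(4.673 + 0.6341) = 202 ms.

E[T] ≈ 202 ms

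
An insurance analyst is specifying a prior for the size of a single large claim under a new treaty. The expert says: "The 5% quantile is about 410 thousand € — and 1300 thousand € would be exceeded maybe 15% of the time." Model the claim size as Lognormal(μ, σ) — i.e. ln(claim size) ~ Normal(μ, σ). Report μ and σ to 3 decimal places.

μ ≈ 6.724, σ ≈ 0.430

If T ~ Lognormal(μ,σ) then ln T ~ Normal(μ,σ), so the p-quantile of ln T is μ + z_p·σ.
ln(410) = 6.016 and ln(1300) = 7.17; z_{0.05} = -1.645, z_{0.85} = 1.036.
σ = (7.17 − 6.016)/(1.036 − (-1.645)) = 0.430.
μ = 6.016 − (-1.645)·0.430 = 6.724.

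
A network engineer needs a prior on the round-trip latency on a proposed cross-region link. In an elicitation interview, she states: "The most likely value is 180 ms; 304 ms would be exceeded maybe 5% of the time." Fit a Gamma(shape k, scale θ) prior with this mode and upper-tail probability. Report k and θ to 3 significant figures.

k ≈ 11.2, θ ≈ 17.7

Gamma(k,θ) with k>1 has mode (k−1)θ, so θ = 180/(k−1).
Need P(X < 304) = 0.95 with θ tied to k this way. Start at k = 2, θ = 180: P(X<304) ≈ 0.503.
Too low — raise k to concentrate. Iterating converges to k ≈ 11.2.
Then θ = 180/(11.2−1) ≈ 17.7.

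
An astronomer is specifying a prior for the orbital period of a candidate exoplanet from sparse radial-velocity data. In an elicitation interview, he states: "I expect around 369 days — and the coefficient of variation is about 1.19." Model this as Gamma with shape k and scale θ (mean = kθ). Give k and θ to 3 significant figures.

For Gamma(k, scale θ): mean = kθ, variance = kθ², so CV = 1/√k.
CV = 1.19, hence k = 1/CV² = 0.706.
Then θ = mean/k = 369/0.706 = 523.

k ≈ 0.706, θ ≈ 523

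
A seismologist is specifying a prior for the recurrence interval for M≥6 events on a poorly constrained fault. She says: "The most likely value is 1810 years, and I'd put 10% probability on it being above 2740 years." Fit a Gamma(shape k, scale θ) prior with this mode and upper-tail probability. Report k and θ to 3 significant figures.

Gamma(k,θ) with k>1 has mode (k−1)θ, so θ = 1810/(k−1).
Need P(X < 2740) = 0.9 with θ tied to k this way. Start at k = 2, θ = 1810: P(X<2740) ≈ 0.447.
Too low — raise k to concentrate. Iterating converges to k ≈ 11.8.
Then θ = 1810/(11.8−1) ≈ 167.

k ≈ 11.8, θ ≈ 167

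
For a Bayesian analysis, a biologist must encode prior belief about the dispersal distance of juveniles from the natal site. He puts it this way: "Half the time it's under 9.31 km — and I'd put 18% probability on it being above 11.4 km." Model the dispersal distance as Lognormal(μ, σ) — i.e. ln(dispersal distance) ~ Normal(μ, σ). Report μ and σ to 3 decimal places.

μ ≈ 2.231, σ ≈ 0.221

If T ~ Lognormal(μ,σ) then ln T ~ Normal(μ,σ), so the p-quantile of ln T is μ + z_p·σ.
ln(9.31) = 2.231 and ln(11.4) = 2.434; z_{0.5} = 0, z_{0.82} = 0.9154.
σ = (2.434 − 2.231)/(0.9154 − (0)) = 0.221.
μ = 2.231 − (0)·0.221 = 2.231.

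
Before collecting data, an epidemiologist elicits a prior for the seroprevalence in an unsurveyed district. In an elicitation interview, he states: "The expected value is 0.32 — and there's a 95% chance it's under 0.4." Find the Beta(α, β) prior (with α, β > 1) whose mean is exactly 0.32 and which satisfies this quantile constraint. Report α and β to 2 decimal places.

α ≈ 30.76, β ≈ 65.36

With mean 0.32 fixed, write α = 0.32s, β = 0.68s where s = α+β.
Need P(θ < 0.4) = 0.95 under Beta(0.32s, 0.68s). Normal approximation: (q−m)/√(m(1−m)/s) ≈ z_{0.95} = 1.64, so s ≈ 0.32·0.68·(1.64)²/(0.4−0.32)² = 92.0.
At s = 92.0: P(θ<0.4) ≈ 0.946. Adjusting to match 0.95 gives s ≈ 96.11.
So α = 0.32·96.11 ≈ 30.76, β = 0.68·96.11 ≈ 65.36.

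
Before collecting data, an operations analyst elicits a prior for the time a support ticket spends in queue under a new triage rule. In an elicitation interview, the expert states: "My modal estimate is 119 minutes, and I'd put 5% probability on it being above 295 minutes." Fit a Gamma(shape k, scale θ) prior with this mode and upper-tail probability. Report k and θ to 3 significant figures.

Gamma(k,θ) with k>1 has mode (k−1)θ, so θ = 119/(k−1).
Need P(X < 295) = 0.95 with θ tied to k this way. Start at k = 2, θ = 119: P(X<295) ≈ 0.708.
Too low — raise k to concentrate. Iterating converges to k ≈ 4.3.
Then θ = 119/(4.3−1) ≈ 36.1.

k ≈ 4.3, θ ≈ 36.1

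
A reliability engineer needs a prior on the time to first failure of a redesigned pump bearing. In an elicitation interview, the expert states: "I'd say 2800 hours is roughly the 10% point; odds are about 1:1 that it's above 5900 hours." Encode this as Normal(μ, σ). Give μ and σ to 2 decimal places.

μ = 5900.00, σ = 2418.94

The p-quantile of Normal(μ,σ) is μ + z_p·σ, with z_{0.1} = -1.282 and z_{0.5} = 0.
Eliminate σ: μ = (z₂·x₁ − z₁·x₂)/(z₂ − z₁) = (0·2800 − (-1.282)·5900)/1.282 = 5900.00.
Then σ = (x₂ − x₁)/(z₂ − z₁) = (5900 − 2800)/1.282 = 2418.94.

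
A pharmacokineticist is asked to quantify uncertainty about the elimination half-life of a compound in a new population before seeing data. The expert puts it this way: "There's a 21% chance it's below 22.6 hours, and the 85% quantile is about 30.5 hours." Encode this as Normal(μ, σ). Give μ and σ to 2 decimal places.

For Normal(μ,σ), the p-quantile is μ + z_p·σ. Here z_{0.21} = -0.8064, z_{0.85} = 1.036.
So 22.6 = μ − 0.8064σ and 30.5 = μ + 1.036σ.
Subtracting: σ = (30.5 − 22.6)/(1.036 − (-0.8064)) = 4.29.
Then μ = 22.6 − (-0.8064)·4.29 = 26.06.

μ = 26.06, σ = 4.29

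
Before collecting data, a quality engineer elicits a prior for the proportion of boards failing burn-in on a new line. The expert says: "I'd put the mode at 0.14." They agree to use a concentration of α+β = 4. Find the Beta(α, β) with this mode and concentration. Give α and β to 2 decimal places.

For α,β > 1 the Beta mode is (α−1)/(α+β−2). With α+β = 4, the mode is (α−1)/2.
Set (α−1)/2 = 0.14 → α = 1 + 0.14·2 = 1.28.
β = 4 − α = 2.72.

α = 1.28, β = 2.72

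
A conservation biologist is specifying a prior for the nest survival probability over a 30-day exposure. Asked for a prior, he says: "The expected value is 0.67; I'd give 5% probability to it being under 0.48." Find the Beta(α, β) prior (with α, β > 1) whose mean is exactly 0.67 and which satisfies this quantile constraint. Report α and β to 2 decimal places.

With mean 0.67 fixed, write α = 0.67s, β = 0.33s where s = α+β.
Need P(θ < 0.48) = 0.05 under Beta(0.67s, 0.33s). Normal approximation: (q−m)/√(m(1−m)/s) ≈ z_{0.05} = -1.64, so s ≈ 0.67·0.33·(-1.64)²/(0.48−0.67)² = 16.6.
At s = 16.6: P(θ<0.48) ≈ 0.055. Adjusting to match 0.05 gives s ≈ 17.69.
So α = 0.67·17.69 ≈ 11.85, β = 0.33·17.69 ≈ 5.84.

α ≈ 11.85, β ≈ 5.84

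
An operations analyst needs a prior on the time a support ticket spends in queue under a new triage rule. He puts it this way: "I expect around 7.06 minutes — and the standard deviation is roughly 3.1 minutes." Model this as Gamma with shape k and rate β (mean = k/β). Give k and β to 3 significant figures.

k ≈ 5.19, β ≈ 0.735

For Gamma(k, rate β): mean = k/β, variance = k/β², so CV = 1/√k.
CV = SD/mean = 3.1/7.06 = 0.4391, hence k = 1/CV² = 5.19.
Then β = k/mean = 5.19/7.06 = 0.735.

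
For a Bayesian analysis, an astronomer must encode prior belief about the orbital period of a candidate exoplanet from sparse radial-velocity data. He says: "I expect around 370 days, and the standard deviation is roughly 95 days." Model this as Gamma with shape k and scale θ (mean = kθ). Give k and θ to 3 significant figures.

k ≈ 15.2, θ ≈ 24.4

For Gamma(k, scale θ): mean = kθ, variance = kθ², so CV = 1/√k.
CV = SD/mean = 95/370 = 0.2568, hence k = 1/CV² = 15.2.
Then θ = mean/k = 370/15.2 = 24.4.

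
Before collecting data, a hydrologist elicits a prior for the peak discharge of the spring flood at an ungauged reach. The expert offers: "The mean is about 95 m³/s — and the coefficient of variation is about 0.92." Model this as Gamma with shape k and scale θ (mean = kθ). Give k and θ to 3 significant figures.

k ≈ 1.18, θ ≈ 80.4

For Gamma(k, scale θ): mean = kθ, variance = kθ², so CV = 1/√k.
CV = 0.92, hence k = 1/CV² = 1.18.
Then θ = mean/k = 95/1.18 = 80.4.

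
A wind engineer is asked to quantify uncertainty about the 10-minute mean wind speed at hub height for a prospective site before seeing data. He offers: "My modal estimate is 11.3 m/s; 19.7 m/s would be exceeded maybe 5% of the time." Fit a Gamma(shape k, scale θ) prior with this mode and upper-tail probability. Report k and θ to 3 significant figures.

k ≈ 10, θ ≈ 1.25

Gamma(k,θ) with k>1 has mode (k−1)θ, so θ = 11.3/(k−1).
Need P(X < 19.7) = 0.95 with θ tied to k this way. Start at k = 2, θ = 11.3: P(X<19.7) ≈ 0.520.
Too low — raise k to concentrate. Iterating converges to k ≈ 10.
Then θ = 11.3/(10−1) ≈ 1.25.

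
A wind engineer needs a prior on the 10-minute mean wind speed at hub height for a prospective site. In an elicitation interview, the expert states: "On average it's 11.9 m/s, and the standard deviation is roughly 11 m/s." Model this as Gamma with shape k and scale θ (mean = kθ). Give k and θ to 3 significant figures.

k ≈ 1.17, θ ≈ 10.2

For Gamma(k, scale θ): mean = kθ, variance = kθ², so CV = 1/√k.
CV = SD/mean = 11/11.9 = 0.9244, hence k = 1/CV² = 1.17.
Then θ = mean/k = 11.9/1.17 = 10.2.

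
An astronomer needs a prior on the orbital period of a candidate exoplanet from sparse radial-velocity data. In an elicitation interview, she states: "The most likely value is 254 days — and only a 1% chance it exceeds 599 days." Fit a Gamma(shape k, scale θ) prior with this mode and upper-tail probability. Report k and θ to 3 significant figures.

Gamma(k,θ) with k>1 has mode (k−1)θ, so θ = 254/(k−1).
Need P(X < 599) = 0.99 with θ tied to k this way. Start at k = 2, θ = 254: P(X<599) ≈ 0.682.
Too low — raise k to concentrate. Iterating converges to k ≈ 7.46.
Then θ = 254/(7.46−1) ≈ 39.3.

k ≈ 7.46, θ ≈ 39.3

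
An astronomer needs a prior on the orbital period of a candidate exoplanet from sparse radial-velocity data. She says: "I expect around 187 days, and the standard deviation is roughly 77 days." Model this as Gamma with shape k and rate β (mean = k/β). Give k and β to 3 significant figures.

For Gamma(k, rate β): mean = k/β, variance = k/β², so CV = 1/√k.
CV = SD/mean = 77/187 = 0.4118, hence k = 1/CV² = 5.9.
Then β = k/mean = 5.9/187 = 0.0315.

k ≈ 5.9, β ≈ 0.0315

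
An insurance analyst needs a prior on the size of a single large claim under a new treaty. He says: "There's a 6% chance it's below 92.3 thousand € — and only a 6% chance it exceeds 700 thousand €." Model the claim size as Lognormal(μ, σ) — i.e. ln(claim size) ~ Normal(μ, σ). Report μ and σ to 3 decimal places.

μ ≈ 5.538, σ ≈ 0.652

If T ~ Lognormal(μ,σ) then ln T ~ Normal(μ,σ), so the p-quantile of ln T is μ + z_p·σ.
ln(92.3) = 4.525 and ln(700) = 6.551; z_{0.06} = -1.555, z_{0.94} = 1.555.
σ = (6.551 − 4.525)/(1.555 − (-1.555)) = 0.652.
μ = 4.525 − (-1.555)·0.652 = 5.538.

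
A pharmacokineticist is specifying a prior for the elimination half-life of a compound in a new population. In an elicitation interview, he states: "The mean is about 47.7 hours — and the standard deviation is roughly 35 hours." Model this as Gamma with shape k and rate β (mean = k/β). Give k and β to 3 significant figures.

k ≈ 1.86, β ≈ 0.0389

For Gamma(k, rate β): mean = k/β, variance = k/β², so CV = 1/√k.
CV = SD/mean = 35/47.7 = 0.7338, hence k = 1/CV² = 1.86.
Then β = k/mean = 1.86/47.7 = 0.0389.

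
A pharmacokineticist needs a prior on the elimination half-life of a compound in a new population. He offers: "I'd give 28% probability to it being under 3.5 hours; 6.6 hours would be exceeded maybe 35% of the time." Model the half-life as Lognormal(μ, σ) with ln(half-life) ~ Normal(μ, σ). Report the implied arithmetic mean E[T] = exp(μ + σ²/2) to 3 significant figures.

E[T] ≈ 6.36 hours

If T ~ Lognormal(μ,σ) then ln T ~ Normal(μ,σ), so the p-quantile of ln T is μ + z_p·σ.
ln(3.5) = 1.253 and ln(6.6) = 1.887; z_{0.28} = -0.5828, z_{0.65} = 0.3853.
σ = (1.887 − 1.253)/(0.3853 − (-0.5828)) = 0.655.
μ = 1.253 − (-0.5828)·0.655 = 1.635.
E[T] = exp(μ + σ²/2) = exp(1.635 + 0.2146) = 6.36 hours.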